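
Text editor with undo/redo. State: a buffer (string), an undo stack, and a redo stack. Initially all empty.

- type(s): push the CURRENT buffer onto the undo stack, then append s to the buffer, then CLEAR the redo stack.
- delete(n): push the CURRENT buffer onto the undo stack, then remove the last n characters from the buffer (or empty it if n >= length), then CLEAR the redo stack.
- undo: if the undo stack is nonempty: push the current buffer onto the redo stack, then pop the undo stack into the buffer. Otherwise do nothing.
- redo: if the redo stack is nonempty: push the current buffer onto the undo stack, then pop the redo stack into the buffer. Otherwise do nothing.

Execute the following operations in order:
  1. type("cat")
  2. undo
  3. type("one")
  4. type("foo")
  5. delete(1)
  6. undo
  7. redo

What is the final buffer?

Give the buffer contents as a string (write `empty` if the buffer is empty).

After op 1 (type): buf='cat' undo_depth=1 redo_depth=0
After op 2 (undo): buf='(empty)' undo_depth=0 redo_depth=1
After op 3 (type): buf='one' undo_depth=1 redo_depth=0
After op 4 (type): buf='onefoo' undo_depth=2 redo_depth=0
After op 5 (delete): buf='onefo' undo_depth=3 redo_depth=0
After op 6 (undo): buf='onefoo' undo_depth=2 redo_depth=1
After op 7 (redo): buf='onefo' undo_depth=3 redo_depth=0

Answer: onefo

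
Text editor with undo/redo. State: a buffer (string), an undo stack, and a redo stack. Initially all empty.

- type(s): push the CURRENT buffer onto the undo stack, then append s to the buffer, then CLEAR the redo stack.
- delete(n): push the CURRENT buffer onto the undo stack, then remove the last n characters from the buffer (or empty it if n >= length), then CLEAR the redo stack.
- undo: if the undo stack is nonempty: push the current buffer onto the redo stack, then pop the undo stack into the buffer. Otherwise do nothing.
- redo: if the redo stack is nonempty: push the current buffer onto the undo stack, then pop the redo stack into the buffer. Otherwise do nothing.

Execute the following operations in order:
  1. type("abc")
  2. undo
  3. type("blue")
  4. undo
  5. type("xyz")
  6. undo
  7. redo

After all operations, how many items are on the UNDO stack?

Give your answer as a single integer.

Answer: 1

Derivation:
After op 1 (type): buf='abc' undo_depth=1 redo_depth=0
After op 2 (undo): buf='(empty)' undo_depth=0 redo_depth=1
After op 3 (type): buf='blue' undo_depth=1 redo_depth=0
After op 4 (undo): buf='(empty)' undo_depth=0 redo_depth=1
After op 5 (type): buf='xyz' undo_depth=1 redo_depth=0
After op 6 (undo): buf='(empty)' undo_depth=0 redo_depth=1
After op 7 (redo): buf='xyz' undo_depth=1 redo_depth=0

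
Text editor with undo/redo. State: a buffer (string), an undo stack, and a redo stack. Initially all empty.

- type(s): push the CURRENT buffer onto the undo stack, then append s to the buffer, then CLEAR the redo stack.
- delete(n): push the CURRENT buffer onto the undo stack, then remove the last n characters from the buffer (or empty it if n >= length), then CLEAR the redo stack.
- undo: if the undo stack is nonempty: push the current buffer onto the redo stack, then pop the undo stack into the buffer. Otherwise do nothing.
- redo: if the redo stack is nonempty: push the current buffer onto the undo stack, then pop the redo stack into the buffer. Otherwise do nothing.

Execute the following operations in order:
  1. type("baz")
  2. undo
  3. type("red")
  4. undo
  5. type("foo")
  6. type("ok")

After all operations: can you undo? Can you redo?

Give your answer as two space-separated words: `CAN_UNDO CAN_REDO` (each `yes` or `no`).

After op 1 (type): buf='baz' undo_depth=1 redo_depth=0
After op 2 (undo): buf='(empty)' undo_depth=0 redo_depth=1
After op 3 (type): buf='red' undo_depth=1 redo_depth=0
After op 4 (undo): buf='(empty)' undo_depth=0 redo_depth=1
After op 5 (type): buf='foo' undo_depth=1 redo_depth=0
After op 6 (type): buf='foook' undo_depth=2 redo_depth=0

Answer: yes no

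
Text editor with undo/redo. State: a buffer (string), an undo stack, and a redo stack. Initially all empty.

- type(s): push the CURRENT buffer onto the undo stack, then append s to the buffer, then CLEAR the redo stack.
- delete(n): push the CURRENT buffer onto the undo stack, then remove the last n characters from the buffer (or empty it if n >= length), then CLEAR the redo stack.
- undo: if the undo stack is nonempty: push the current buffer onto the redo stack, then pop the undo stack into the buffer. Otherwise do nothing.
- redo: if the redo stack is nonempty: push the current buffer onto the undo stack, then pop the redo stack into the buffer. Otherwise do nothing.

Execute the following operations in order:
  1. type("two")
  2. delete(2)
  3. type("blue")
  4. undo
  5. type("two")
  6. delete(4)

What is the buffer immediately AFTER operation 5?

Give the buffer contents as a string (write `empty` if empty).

After op 1 (type): buf='two' undo_depth=1 redo_depth=0
After op 2 (delete): buf='t' undo_depth=2 redo_depth=0
After op 3 (type): buf='tblue' undo_depth=3 redo_depth=0
After op 4 (undo): buf='t' undo_depth=2 redo_depth=1
After op 5 (type): buf='ttwo' undo_depth=3 redo_depth=0

Answer: ttwo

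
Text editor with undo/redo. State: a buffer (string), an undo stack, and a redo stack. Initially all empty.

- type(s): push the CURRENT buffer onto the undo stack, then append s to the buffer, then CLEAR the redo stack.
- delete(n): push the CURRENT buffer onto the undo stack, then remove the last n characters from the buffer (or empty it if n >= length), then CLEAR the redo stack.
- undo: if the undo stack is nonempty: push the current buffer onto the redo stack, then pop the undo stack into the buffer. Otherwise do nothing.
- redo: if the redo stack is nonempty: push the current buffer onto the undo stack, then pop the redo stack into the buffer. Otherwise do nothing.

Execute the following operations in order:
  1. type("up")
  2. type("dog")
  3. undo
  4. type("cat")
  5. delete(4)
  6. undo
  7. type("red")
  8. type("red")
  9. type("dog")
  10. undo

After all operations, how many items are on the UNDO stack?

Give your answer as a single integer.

Answer: 4

Derivation:
After op 1 (type): buf='up' undo_depth=1 redo_depth=0
After op 2 (type): buf='updog' undo_depth=2 redo_depth=0
After op 3 (undo): buf='up' undo_depth=1 redo_depth=1
After op 4 (type): buf='upcat' undo_depth=2 redo_depth=0
After op 5 (delete): buf='u' undo_depth=3 redo_depth=0
After op 6 (undo): buf='upcat' undo_depth=2 redo_depth=1
After op 7 (type): buf='upcatred' undo_depth=3 redo_depth=0
After op 8 (type): buf='upcatredred' undo_depth=4 redo_depth=0
After op 9 (type): buf='upcatredreddog' undo_depth=5 redo_depth=0
After op 10 (undo): buf='upcatredred' undo_depth=4 redo_depth=1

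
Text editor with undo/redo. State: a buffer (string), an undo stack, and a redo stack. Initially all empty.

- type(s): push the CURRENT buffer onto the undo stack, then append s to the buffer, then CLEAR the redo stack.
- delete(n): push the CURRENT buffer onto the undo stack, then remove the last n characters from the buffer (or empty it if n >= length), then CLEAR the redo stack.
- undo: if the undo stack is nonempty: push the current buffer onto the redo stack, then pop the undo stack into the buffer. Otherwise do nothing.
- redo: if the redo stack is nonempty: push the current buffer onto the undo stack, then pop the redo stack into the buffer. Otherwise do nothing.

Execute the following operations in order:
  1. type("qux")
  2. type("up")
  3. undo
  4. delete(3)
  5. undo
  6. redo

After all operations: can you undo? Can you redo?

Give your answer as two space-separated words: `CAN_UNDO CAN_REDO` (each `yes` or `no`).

Answer: yes no

Derivation:
After op 1 (type): buf='qux' undo_depth=1 redo_depth=0
After op 2 (type): buf='quxup' undo_depth=2 redo_depth=0
After op 3 (undo): buf='qux' undo_depth=1 redo_depth=1
After op 4 (delete): buf='(empty)' undo_depth=2 redo_depth=0
After op 5 (undo): buf='qux' undo_depth=1 redo_depth=1
After op 6 (redo): buf='(empty)' undo_depth=2 redo_depth=0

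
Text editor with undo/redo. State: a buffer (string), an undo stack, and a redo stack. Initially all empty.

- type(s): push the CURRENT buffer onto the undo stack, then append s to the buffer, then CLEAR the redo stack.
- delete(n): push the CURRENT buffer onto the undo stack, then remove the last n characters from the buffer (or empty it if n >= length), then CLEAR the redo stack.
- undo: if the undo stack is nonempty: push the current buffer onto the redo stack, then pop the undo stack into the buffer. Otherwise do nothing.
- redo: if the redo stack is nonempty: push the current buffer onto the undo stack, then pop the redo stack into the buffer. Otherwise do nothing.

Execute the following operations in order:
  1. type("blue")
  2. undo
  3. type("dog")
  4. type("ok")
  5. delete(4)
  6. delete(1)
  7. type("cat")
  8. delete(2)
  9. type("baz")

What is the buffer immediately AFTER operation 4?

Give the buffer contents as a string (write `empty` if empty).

Answer: dogok

Derivation:
After op 1 (type): buf='blue' undo_depth=1 redo_depth=0
After op 2 (undo): buf='(empty)' undo_depth=0 redo_depth=1
After op 3 (type): buf='dog' undo_depth=1 redo_depth=0
After op 4 (type): buf='dogok' undo_depth=2 redo_depth=0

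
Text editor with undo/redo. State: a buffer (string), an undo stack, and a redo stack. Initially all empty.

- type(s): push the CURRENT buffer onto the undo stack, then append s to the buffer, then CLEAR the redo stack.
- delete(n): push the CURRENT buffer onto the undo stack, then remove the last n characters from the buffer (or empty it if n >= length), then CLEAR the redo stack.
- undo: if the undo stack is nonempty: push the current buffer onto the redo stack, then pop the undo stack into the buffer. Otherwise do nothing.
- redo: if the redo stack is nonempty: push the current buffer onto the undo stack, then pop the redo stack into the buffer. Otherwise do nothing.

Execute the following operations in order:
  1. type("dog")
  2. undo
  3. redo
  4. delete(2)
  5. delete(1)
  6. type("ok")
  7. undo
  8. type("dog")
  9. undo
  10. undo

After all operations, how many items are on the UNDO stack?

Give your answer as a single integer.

After op 1 (type): buf='dog' undo_depth=1 redo_depth=0
After op 2 (undo): buf='(empty)' undo_depth=0 redo_depth=1
After op 3 (redo): buf='dog' undo_depth=1 redo_depth=0
After op 4 (delete): buf='d' undo_depth=2 redo_depth=0
After op 5 (delete): buf='(empty)' undo_depth=3 redo_depth=0
After op 6 (type): buf='ok' undo_depth=4 redo_depth=0
After op 7 (undo): buf='(empty)' undo_depth=3 redo_depth=1
After op 8 (type): buf='dog' undo_depth=4 redo_depth=0
After op 9 (undo): buf='(empty)' undo_depth=3 redo_depth=1
After op 10 (undo): buf='d' undo_depth=2 redo_depth=2

Answer: 2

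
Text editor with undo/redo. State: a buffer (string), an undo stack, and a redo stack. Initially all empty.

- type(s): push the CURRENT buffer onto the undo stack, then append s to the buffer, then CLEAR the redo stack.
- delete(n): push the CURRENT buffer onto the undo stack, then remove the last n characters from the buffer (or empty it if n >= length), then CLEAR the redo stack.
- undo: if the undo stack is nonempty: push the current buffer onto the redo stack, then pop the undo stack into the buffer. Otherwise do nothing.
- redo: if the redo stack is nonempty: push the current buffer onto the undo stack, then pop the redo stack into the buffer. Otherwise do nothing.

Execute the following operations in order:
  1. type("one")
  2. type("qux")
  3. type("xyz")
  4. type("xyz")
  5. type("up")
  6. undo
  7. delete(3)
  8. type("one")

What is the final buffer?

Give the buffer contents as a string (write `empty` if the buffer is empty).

After op 1 (type): buf='one' undo_depth=1 redo_depth=0
After op 2 (type): buf='onequx' undo_depth=2 redo_depth=0
After op 3 (type): buf='onequxxyz' undo_depth=3 redo_depth=0
After op 4 (type): buf='onequxxyzxyz' undo_depth=4 redo_depth=0
After op 5 (type): buf='onequxxyzxyzup' undo_depth=5 redo_depth=0
After op 6 (undo): buf='onequxxyzxyz' undo_depth=4 redo_depth=1
After op 7 (delete): buf='onequxxyz' undo_depth=5 redo_depth=0
After op 8 (type): buf='onequxxyzone' undo_depth=6 redo_depth=0

Answer: onequxxyzone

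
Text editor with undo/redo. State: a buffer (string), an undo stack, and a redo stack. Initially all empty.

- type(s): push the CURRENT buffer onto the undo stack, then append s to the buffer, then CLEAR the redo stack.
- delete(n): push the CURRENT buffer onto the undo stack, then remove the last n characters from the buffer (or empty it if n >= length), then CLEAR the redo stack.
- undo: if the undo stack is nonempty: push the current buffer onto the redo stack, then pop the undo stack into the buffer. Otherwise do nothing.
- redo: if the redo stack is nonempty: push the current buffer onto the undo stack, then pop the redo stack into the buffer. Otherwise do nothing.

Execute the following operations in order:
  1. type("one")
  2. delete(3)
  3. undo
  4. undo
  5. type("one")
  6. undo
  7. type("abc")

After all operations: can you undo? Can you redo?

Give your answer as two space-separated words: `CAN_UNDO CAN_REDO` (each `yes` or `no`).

After op 1 (type): buf='one' undo_depth=1 redo_depth=0
After op 2 (delete): buf='(empty)' undo_depth=2 redo_depth=0
After op 3 (undo): buf='one' undo_depth=1 redo_depth=1
After op 4 (undo): buf='(empty)' undo_depth=0 redo_depth=2
After op 5 (type): buf='one' undo_depth=1 redo_depth=0
After op 6 (undo): buf='(empty)' undo_depth=0 redo_depth=1
After op 7 (type): buf='abc' undo_depth=1 redo_depth=0

Answer: yes no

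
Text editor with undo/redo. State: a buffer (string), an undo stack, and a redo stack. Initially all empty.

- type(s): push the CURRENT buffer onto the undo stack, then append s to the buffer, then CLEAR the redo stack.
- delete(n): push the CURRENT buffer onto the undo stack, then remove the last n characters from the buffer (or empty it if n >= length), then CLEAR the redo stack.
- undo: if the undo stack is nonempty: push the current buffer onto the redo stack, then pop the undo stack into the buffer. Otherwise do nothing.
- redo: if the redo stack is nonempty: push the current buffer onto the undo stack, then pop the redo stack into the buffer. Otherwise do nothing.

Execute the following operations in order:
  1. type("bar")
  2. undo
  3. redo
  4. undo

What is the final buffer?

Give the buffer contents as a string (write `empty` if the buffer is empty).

Answer: empty

Derivation:
After op 1 (type): buf='bar' undo_depth=1 redo_depth=0
After op 2 (undo): buf='(empty)' undo_depth=0 redo_depth=1
After op 3 (redo): buf='bar' undo_depth=1 redo_depth=0
After op 4 (undo): buf='(empty)' undo_depth=0 redo_depth=1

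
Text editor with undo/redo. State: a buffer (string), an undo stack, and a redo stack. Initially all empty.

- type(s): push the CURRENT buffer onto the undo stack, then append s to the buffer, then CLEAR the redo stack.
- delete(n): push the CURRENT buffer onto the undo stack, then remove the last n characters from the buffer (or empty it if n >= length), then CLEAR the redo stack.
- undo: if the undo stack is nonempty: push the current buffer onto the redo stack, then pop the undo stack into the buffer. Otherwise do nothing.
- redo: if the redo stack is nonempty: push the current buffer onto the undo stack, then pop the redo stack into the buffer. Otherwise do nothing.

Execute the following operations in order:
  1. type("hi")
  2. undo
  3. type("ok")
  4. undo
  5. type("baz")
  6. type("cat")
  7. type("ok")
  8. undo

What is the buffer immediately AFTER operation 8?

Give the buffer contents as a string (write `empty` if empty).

After op 1 (type): buf='hi' undo_depth=1 redo_depth=0
After op 2 (undo): buf='(empty)' undo_depth=0 redo_depth=1
After op 3 (type): buf='ok' undo_depth=1 redo_depth=0
After op 4 (undo): buf='(empty)' undo_depth=0 redo_depth=1
After op 5 (type): buf='baz' undo_depth=1 redo_depth=0
After op 6 (type): buf='bazcat' undo_depth=2 redo_depth=0
After op 7 (type): buf='bazcatok' undo_depth=3 redo_depth=0
After op 8 (undo): buf='bazcat' undo_depth=2 redo_depth=1

Answer: bazcat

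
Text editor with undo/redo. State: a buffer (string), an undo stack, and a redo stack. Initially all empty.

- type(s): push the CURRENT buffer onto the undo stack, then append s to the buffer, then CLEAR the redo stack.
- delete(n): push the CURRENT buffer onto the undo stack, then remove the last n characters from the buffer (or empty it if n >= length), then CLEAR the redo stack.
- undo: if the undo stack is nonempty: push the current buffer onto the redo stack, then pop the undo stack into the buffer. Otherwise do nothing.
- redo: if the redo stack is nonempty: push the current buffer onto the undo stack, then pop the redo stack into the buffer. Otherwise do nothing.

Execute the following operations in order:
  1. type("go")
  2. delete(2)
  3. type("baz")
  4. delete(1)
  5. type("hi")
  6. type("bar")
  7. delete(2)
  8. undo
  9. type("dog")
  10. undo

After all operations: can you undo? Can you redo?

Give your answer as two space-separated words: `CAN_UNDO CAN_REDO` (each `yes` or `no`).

After op 1 (type): buf='go' undo_depth=1 redo_depth=0
After op 2 (delete): buf='(empty)' undo_depth=2 redo_depth=0
After op 3 (type): buf='baz' undo_depth=3 redo_depth=0
After op 4 (delete): buf='ba' undo_depth=4 redo_depth=0
After op 5 (type): buf='bahi' undo_depth=5 redo_depth=0
After op 6 (type): buf='bahibar' undo_depth=6 redo_depth=0
After op 7 (delete): buf='bahib' undo_depth=7 redo_depth=0
After op 8 (undo): buf='bahibar' undo_depth=6 redo_depth=1
After op 9 (type): buf='bahibardog' undo_depth=7 redo_depth=0
After op 10 (undo): buf='bahibar' undo_depth=6 redo_depth=1

Answer: yes yes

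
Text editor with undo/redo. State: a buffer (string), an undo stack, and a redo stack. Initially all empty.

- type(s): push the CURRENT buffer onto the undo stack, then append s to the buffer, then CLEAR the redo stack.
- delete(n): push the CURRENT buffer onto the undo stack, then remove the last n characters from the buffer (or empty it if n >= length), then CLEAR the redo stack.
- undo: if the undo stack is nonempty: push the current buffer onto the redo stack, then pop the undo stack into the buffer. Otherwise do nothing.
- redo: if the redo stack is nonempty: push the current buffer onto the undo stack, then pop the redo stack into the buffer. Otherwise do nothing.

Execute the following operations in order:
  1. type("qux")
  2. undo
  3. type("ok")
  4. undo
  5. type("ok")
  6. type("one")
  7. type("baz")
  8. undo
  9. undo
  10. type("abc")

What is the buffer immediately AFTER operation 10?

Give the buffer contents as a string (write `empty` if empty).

Answer: okabc

Derivation:
After op 1 (type): buf='qux' undo_depth=1 redo_depth=0
After op 2 (undo): buf='(empty)' undo_depth=0 redo_depth=1
After op 3 (type): buf='ok' undo_depth=1 redo_depth=0
After op 4 (undo): buf='(empty)' undo_depth=0 redo_depth=1
After op 5 (type): buf='ok' undo_depth=1 redo_depth=0
After op 6 (type): buf='okone' undo_depth=2 redo_depth=0
After op 7 (type): buf='okonebaz' undo_depth=3 redo_depth=0
After op 8 (undo): buf='okone' undo_depth=2 redo_depth=1
After op 9 (undo): buf='ok' undo_depth=1 redo_depth=2
After op 10 (type): buf='okabc' undo_depth=2 redo_depth=0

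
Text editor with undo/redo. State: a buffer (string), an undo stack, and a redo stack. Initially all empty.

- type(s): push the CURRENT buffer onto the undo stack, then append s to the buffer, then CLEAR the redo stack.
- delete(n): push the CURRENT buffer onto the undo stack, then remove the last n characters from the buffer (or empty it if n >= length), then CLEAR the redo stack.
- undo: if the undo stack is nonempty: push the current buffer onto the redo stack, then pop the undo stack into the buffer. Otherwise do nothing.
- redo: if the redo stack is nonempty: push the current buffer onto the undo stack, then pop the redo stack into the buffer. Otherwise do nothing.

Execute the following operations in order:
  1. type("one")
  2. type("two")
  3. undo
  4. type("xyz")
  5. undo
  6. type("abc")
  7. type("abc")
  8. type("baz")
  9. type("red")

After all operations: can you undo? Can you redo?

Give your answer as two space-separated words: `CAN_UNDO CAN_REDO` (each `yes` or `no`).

Answer: yes no

Derivation:
After op 1 (type): buf='one' undo_depth=1 redo_depth=0
After op 2 (type): buf='onetwo' undo_depth=2 redo_depth=0
After op 3 (undo): buf='one' undo_depth=1 redo_depth=1
After op 4 (type): buf='onexyz' undo_depth=2 redo_depth=0
After op 5 (undo): buf='one' undo_depth=1 redo_depth=1
After op 6 (type): buf='oneabc' undo_depth=2 redo_depth=0
After op 7 (type): buf='oneabcabc' undo_depth=3 redo_depth=0
After op 8 (type): buf='oneabcabcbaz' undo_depth=4 redo_depth=0
After op 9 (type): buf='oneabcabcbazred' undo_depth=5 redo_depth=0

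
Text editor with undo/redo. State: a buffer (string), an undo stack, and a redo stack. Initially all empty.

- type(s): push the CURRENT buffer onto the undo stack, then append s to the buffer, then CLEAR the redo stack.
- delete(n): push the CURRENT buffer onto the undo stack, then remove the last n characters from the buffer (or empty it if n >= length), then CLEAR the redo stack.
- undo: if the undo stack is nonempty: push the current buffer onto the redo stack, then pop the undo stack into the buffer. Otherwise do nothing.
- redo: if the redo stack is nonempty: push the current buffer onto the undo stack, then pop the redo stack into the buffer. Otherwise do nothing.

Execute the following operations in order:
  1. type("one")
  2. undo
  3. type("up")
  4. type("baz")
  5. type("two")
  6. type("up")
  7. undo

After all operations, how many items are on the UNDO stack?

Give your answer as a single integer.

After op 1 (type): buf='one' undo_depth=1 redo_depth=0
After op 2 (undo): buf='(empty)' undo_depth=0 redo_depth=1
After op 3 (type): buf='up' undo_depth=1 redo_depth=0
After op 4 (type): buf='upbaz' undo_depth=2 redo_depth=0
After op 5 (type): buf='upbaztwo' undo_depth=3 redo_depth=0
After op 6 (type): buf='upbaztwoup' undo_depth=4 redo_depth=0
After op 7 (undo): buf='upbaztwo' undo_depth=3 redo_depth=1

Answer: 3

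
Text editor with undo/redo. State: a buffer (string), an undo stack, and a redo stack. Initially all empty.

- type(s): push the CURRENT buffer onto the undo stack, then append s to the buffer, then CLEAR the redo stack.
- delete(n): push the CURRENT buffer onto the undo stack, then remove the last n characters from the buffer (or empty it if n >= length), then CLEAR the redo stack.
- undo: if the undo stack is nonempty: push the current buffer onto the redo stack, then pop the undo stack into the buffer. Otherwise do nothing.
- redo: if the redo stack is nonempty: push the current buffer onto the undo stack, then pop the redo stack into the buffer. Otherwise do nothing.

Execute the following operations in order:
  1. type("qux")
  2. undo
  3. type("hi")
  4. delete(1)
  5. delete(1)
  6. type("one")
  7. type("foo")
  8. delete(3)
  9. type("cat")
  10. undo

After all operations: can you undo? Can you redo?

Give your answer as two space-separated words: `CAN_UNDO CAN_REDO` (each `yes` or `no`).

After op 1 (type): buf='qux' undo_depth=1 redo_depth=0
After op 2 (undo): buf='(empty)' undo_depth=0 redo_depth=1
After op 3 (type): buf='hi' undo_depth=1 redo_depth=0
After op 4 (delete): buf='h' undo_depth=2 redo_depth=0
After op 5 (delete): buf='(empty)' undo_depth=3 redo_depth=0
After op 6 (type): buf='one' undo_depth=4 redo_depth=0
After op 7 (type): buf='onefoo' undo_depth=5 redo_depth=0
After op 8 (delete): buf='one' undo_depth=6 redo_depth=0
After op 9 (type): buf='onecat' undo_depth=7 redo_depth=0
After op 10 (undo): buf='one' undo_depth=6 redo_depth=1

Answer: yes yes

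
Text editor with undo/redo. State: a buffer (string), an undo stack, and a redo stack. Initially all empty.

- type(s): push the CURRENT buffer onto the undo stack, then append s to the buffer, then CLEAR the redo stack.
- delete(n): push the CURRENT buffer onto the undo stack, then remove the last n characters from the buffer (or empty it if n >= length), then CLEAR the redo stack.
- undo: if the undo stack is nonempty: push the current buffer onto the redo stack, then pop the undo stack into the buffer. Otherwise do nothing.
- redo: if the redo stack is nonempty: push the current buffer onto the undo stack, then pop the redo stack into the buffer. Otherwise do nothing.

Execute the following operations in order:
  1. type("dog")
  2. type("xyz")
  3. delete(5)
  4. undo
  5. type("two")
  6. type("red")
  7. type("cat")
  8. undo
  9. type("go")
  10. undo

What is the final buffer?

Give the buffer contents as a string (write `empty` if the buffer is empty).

After op 1 (type): buf='dog' undo_depth=1 redo_depth=0
After op 2 (type): buf='dogxyz' undo_depth=2 redo_depth=0
After op 3 (delete): buf='d' undo_depth=3 redo_depth=0
After op 4 (undo): buf='dogxyz' undo_depth=2 redo_depth=1
After op 5 (type): buf='dogxyztwo' undo_depth=3 redo_depth=0
After op 6 (type): buf='dogxyztwored' undo_depth=4 redo_depth=0
After op 7 (type): buf='dogxyztworedcat' undo_depth=5 redo_depth=0
After op 8 (undo): buf='dogxyztwored' undo_depth=4 redo_depth=1
After op 9 (type): buf='dogxyztworedgo' undo_depth=5 redo_depth=0
After op 10 (undo): buf='dogxyztwored' undo_depth=4 redo_depth=1

Answer: dogxyztwored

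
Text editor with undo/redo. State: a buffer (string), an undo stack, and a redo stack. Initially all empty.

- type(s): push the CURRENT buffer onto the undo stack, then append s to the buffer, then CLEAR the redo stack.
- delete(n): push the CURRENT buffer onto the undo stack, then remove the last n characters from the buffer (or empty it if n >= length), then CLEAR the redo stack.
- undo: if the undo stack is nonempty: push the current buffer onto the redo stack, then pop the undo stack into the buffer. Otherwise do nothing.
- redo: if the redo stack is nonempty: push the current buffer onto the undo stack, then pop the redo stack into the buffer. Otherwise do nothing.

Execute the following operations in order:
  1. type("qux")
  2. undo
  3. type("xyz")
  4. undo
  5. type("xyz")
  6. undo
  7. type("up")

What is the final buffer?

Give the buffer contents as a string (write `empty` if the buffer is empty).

Answer: up

Derivation:
After op 1 (type): buf='qux' undo_depth=1 redo_depth=0
After op 2 (undo): buf='(empty)' undo_depth=0 redo_depth=1
After op 3 (type): buf='xyz' undo_depth=1 redo_depth=0
After op 4 (undo): buf='(empty)' undo_depth=0 redo_depth=1
After op 5 (type): buf='xyz' undo_depth=1 redo_depth=0
After op 6 (undo): buf='(empty)' undo_depth=0 redo_depth=1
After op 7 (type): buf='up' undo_depth=1 redo_depth=0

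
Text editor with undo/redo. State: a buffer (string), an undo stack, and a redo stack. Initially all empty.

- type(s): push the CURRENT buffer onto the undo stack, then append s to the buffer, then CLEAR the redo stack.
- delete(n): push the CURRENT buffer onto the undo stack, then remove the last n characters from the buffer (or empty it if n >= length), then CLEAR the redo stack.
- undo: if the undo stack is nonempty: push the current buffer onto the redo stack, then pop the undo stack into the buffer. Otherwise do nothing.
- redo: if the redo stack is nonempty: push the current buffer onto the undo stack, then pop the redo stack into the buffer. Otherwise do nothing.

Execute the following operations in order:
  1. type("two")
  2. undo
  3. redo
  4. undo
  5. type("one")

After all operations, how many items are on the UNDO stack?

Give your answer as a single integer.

Answer: 1

Derivation:
After op 1 (type): buf='two' undo_depth=1 redo_depth=0
After op 2 (undo): buf='(empty)' undo_depth=0 redo_depth=1
After op 3 (redo): buf='two' undo_depth=1 redo_depth=0
After op 4 (undo): buf='(empty)' undo_depth=0 redo_depth=1
After op 5 (type): buf='one' undo_depth=1 redo_depth=0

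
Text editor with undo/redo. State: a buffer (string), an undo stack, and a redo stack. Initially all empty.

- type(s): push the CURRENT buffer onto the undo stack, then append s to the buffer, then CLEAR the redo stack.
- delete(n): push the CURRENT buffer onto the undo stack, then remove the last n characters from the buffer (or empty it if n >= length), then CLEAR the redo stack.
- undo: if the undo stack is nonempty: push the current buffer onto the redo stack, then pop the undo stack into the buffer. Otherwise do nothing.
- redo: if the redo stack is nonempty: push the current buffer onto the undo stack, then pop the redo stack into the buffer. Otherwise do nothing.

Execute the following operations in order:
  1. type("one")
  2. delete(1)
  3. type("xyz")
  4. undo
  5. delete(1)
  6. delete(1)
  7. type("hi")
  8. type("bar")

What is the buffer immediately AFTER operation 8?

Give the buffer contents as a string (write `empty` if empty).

After op 1 (type): buf='one' undo_depth=1 redo_depth=0
After op 2 (delete): buf='on' undo_depth=2 redo_depth=0
After op 3 (type): buf='onxyz' undo_depth=3 redo_depth=0
After op 4 (undo): buf='on' undo_depth=2 redo_depth=1
After op 5 (delete): buf='o' undo_depth=3 redo_depth=0
After op 6 (delete): buf='(empty)' undo_depth=4 redo_depth=0
After op 7 (type): buf='hi' undo_depth=5 redo_depth=0
After op 8 (type): buf='hibar' undo_depth=6 redo_depth=0

Answer: hibar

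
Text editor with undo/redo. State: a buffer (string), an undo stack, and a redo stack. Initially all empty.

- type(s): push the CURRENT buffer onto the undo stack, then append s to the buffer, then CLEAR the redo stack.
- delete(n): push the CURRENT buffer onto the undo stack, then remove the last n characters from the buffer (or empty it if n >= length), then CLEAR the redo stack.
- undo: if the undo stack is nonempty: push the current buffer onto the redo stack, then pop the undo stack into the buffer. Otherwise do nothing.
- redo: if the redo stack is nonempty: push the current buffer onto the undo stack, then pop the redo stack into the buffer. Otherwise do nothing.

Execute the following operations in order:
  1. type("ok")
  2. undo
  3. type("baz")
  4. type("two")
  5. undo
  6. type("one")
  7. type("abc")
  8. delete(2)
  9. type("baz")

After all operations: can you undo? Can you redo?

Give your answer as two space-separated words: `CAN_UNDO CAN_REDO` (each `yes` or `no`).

After op 1 (type): buf='ok' undo_depth=1 redo_depth=0
After op 2 (undo): buf='(empty)' undo_depth=0 redo_depth=1
After op 3 (type): buf='baz' undo_depth=1 redo_depth=0
After op 4 (type): buf='baztwo' undo_depth=2 redo_depth=0
After op 5 (undo): buf='baz' undo_depth=1 redo_depth=1
After op 6 (type): buf='bazone' undo_depth=2 redo_depth=0
After op 7 (type): buf='bazoneabc' undo_depth=3 redo_depth=0
After op 8 (delete): buf='bazonea' undo_depth=4 redo_depth=0
After op 9 (type): buf='bazoneabaz' undo_depth=5 redo_depth=0

Answer: yes no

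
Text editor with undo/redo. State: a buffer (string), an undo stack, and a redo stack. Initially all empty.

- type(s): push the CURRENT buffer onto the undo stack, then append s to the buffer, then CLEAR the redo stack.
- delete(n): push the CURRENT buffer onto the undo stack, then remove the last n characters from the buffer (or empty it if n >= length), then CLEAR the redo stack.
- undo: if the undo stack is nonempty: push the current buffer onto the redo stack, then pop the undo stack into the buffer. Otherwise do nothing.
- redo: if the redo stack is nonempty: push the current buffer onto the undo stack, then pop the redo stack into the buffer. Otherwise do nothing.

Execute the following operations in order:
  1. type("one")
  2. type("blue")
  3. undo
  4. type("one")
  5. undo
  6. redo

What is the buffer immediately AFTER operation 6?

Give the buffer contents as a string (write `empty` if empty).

After op 1 (type): buf='one' undo_depth=1 redo_depth=0
After op 2 (type): buf='oneblue' undo_depth=2 redo_depth=0
After op 3 (undo): buf='one' undo_depth=1 redo_depth=1
After op 4 (type): buf='oneone' undo_depth=2 redo_depth=0
After op 5 (undo): buf='one' undo_depth=1 redo_depth=1
After op 6 (redo): buf='oneone' undo_depth=2 redo_depth=0

Answer: oneone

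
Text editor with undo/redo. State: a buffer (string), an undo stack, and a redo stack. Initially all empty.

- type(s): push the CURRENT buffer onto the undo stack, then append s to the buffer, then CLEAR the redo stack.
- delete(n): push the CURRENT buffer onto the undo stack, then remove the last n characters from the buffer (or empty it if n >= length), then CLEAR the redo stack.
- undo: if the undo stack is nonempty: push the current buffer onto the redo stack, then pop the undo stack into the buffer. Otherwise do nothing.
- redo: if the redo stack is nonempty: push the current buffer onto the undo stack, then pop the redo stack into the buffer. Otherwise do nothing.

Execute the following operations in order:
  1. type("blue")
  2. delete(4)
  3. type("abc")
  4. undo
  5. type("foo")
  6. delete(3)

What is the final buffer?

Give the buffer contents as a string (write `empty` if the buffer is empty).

Answer: empty

Derivation:
After op 1 (type): buf='blue' undo_depth=1 redo_depth=0
After op 2 (delete): buf='(empty)' undo_depth=2 redo_depth=0
After op 3 (type): buf='abc' undo_depth=3 redo_depth=0
After op 4 (undo): buf='(empty)' undo_depth=2 redo_depth=1
After op 5 (type): buf='foo' undo_depth=3 redo_depth=0
After op 6 (delete): buf='(empty)' undo_depth=4 redo_depth=0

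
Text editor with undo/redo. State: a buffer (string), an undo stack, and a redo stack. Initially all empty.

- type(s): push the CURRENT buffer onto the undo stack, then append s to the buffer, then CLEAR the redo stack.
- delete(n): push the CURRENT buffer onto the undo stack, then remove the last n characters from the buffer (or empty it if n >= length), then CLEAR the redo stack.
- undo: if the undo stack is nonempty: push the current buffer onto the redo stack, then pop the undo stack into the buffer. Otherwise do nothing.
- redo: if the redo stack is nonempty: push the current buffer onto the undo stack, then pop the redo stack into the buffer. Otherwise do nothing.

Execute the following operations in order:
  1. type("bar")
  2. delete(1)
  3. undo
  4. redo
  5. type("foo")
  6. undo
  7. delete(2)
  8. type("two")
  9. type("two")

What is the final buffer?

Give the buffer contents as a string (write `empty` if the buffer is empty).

Answer: twotwo

Derivation:
After op 1 (type): buf='bar' undo_depth=1 redo_depth=0
After op 2 (delete): buf='ba' undo_depth=2 redo_depth=0
After op 3 (undo): buf='bar' undo_depth=1 redo_depth=1
After op 4 (redo): buf='ba' undo_depth=2 redo_depth=0
After op 5 (type): buf='bafoo' undo_depth=3 redo_depth=0
After op 6 (undo): buf='ba' undo_depth=2 redo_depth=1
After op 7 (delete): buf='(empty)' undo_depth=3 redo_depth=0
After op 8 (type): buf='two' undo_depth=4 redo_depth=0
After op 9 (type): buf='twotwo' undo_depth=5 redo_depth=0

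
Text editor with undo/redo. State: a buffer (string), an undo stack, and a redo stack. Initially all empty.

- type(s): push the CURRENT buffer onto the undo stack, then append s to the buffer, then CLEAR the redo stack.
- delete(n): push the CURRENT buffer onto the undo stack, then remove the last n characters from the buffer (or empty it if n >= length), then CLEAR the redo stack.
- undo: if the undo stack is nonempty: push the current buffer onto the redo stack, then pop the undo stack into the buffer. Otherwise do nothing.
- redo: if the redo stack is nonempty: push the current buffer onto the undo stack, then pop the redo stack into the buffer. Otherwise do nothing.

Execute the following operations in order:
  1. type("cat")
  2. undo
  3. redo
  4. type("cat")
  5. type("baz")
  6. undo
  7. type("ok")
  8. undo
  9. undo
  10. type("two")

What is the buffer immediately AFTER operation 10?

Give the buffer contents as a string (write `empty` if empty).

Answer: cattwo

Derivation:
After op 1 (type): buf='cat' undo_depth=1 redo_depth=0
After op 2 (undo): buf='(empty)' undo_depth=0 redo_depth=1
After op 3 (redo): buf='cat' undo_depth=1 redo_depth=0
After op 4 (type): buf='catcat' undo_depth=2 redo_depth=0
After op 5 (type): buf='catcatbaz' undo_depth=3 redo_depth=0
After op 6 (undo): buf='catcat' undo_depth=2 redo_depth=1
After op 7 (type): buf='catcatok' undo_depth=3 redo_depth=0
After op 8 (undo): buf='catcat' undo_depth=2 redo_depth=1
After op 9 (undo): buf='cat' undo_depth=1 redo_depth=2
After op 10 (type): buf='cattwo' undo_depth=2 redo_depth=0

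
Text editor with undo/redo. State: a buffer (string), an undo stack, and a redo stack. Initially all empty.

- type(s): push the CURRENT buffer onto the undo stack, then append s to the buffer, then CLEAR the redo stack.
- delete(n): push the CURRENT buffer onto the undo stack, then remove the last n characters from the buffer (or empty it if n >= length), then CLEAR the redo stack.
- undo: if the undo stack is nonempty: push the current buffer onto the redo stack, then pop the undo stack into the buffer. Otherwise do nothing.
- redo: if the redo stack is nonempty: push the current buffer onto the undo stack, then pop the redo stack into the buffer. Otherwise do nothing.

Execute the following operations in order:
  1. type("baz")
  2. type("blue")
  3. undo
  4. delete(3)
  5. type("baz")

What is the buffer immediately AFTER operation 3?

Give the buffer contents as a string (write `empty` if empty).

Answer: baz

Derivation:
After op 1 (type): buf='baz' undo_depth=1 redo_depth=0
After op 2 (type): buf='bazblue' undo_depth=2 redo_depth=0
After op 3 (undo): buf='baz' undo_depth=1 redo_depth=1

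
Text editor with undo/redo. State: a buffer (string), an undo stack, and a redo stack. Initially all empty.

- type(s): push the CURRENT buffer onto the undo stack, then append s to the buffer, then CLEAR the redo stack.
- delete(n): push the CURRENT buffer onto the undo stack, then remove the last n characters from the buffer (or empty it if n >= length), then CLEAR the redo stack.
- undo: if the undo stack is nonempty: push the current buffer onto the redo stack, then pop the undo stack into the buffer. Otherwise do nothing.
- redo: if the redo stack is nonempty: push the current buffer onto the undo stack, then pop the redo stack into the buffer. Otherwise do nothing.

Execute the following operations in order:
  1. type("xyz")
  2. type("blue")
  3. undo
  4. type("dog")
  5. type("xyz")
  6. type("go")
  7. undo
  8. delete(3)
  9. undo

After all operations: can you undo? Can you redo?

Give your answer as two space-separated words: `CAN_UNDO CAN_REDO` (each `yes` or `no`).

After op 1 (type): buf='xyz' undo_depth=1 redo_depth=0
After op 2 (type): buf='xyzblue' undo_depth=2 redo_depth=0
After op 3 (undo): buf='xyz' undo_depth=1 redo_depth=1
After op 4 (type): buf='xyzdog' undo_depth=2 redo_depth=0
After op 5 (type): buf='xyzdogxyz' undo_depth=3 redo_depth=0
After op 6 (type): buf='xyzdogxyzgo' undo_depth=4 redo_depth=0
After op 7 (undo): buf='xyzdogxyz' undo_depth=3 redo_depth=1
After op 8 (delete): buf='xyzdog' undo_depth=4 redo_depth=0
After op 9 (undo): buf='xyzdogxyz' undo_depth=3 redo_depth=1

Answer: yes yes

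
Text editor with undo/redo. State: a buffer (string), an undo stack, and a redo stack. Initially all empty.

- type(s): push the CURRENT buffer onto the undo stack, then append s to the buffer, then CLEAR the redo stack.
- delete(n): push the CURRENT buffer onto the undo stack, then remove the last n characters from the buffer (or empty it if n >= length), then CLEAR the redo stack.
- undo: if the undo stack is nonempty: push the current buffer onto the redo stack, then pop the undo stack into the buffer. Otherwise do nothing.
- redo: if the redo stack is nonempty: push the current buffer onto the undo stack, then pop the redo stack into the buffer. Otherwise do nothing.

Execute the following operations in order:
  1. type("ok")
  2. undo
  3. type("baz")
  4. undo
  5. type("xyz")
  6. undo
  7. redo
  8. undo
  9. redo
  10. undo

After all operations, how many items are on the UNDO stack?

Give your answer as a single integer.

After op 1 (type): buf='ok' undo_depth=1 redo_depth=0
After op 2 (undo): buf='(empty)' undo_depth=0 redo_depth=1
After op 3 (type): buf='baz' undo_depth=1 redo_depth=0
After op 4 (undo): buf='(empty)' undo_depth=0 redo_depth=1
After op 5 (type): buf='xyz' undo_depth=1 redo_depth=0
After op 6 (undo): buf='(empty)' undo_depth=0 redo_depth=1
After op 7 (redo): buf='xyz' undo_depth=1 redo_depth=0
After op 8 (undo): buf='(empty)' undo_depth=0 redo_depth=1
After op 9 (redo): buf='xyz' undo_depth=1 redo_depth=0
After op 10 (undo): buf='(empty)' undo_depth=0 redo_depth=1

Answer: 0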